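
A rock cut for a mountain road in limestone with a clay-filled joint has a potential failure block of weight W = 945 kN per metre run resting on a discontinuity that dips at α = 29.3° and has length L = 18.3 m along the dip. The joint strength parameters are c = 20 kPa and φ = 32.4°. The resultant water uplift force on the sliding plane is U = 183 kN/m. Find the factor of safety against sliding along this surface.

Resolving the block weight along and normal to the plane and applying the Mohr–Coulomb strength on the joint:
N' = W cosα − U = 945·cos29.3° − 183 = 641.1 kN/m
Driving force T = W sinα = 945·sin29.3° = 462.5 kN/m
Resisting force R = c·L + N'·tanφ = 20·18.3 + 641.1·tan32.4° = 366.0 + 406.9 = 772.9 kN/m
FS = R / T = 772.9 / 462.5 = 1.671

FS = 1.67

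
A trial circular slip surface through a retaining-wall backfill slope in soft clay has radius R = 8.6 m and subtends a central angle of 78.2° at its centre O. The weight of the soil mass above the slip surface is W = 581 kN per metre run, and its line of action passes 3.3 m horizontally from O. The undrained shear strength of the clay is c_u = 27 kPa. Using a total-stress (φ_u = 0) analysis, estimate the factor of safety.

FS = 1.42

Taking moments about the centre O, the resisting moment is provided by the undrained shear strength acting along the arc:
Arc length L_a = R·θ = 8.6·(78.2°·π/180) = 8.6·1.3648 = 11.74 m
M_R = c_u·L_a·R = 27·11.74·8.6 = 2725.5 kN·m/m
M_D = W·d = 581·3.3 = 1917.3 kN·m/m
FS = M_R / M_D = 2725.5 / 1917.3 = 1.422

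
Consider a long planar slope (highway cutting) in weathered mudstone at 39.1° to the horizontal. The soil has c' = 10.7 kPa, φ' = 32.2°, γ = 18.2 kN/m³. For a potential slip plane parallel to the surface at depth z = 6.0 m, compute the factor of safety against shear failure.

For an infinite slope with a slip plane parallel to the surface (no pore pressure): FS = [c' + γz cos²β tanφ'] / [γz sinβ cosβ].
γz = 18.2·6.0 = 109.20 kN/m²
Numerator = 10.7 + 109.20·cos²39.1°·tan32.2° = 10.7 + 109.20·0.6022·0.6297 = 52.115 kPa
Denominator = 109.20·sin39.1°·cos39.1° = 109.20·0.6307·0.7760 = 53.446 kPa
FS = 52.115 / 53.446 = 0.975

FS = 0.98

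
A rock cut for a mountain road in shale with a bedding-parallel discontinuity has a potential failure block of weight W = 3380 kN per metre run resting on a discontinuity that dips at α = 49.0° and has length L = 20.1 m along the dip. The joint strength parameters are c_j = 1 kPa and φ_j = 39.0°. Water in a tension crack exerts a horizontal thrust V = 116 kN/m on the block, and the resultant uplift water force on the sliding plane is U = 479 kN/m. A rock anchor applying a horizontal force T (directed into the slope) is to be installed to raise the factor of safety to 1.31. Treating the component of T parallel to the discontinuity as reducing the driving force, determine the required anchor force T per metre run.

Resolving forces along and normal to the sliding plane, with the horizontal anchor force T adding T·sinα to the effective normal force and T·cosα acting up the plane against the driving force:
FS = [c_jL + (W cosα − U − V sinα + T sinα) tanφ_j] / [W sinα + V cosα − T cosα]
Without the anchor: N' = 1650.9 kN/m, driving T_d = 2627.0 kN/m, resisting R = 1·20.1 + 1650.9·tan39.0° = 1357.0 kN/m, FS = 0.52.
Setting FS = 1.31 and solving for T:
1.31·(2627.0 − T cos49.0°) = 1357.0 + T sin49.0°·tan39.0°
T·(sin49.0°·tan39.0° + 1.31·cos49.0°) = 1.31·2627.0 − 1357.0
T·(0.7547·0.8098 + 1.31·0.6561) = 3441.4 − 1357.0 = 2084.4
T·1.4706 = 2084.4
T = 1417.4 kN/m

T = 1417 kN/m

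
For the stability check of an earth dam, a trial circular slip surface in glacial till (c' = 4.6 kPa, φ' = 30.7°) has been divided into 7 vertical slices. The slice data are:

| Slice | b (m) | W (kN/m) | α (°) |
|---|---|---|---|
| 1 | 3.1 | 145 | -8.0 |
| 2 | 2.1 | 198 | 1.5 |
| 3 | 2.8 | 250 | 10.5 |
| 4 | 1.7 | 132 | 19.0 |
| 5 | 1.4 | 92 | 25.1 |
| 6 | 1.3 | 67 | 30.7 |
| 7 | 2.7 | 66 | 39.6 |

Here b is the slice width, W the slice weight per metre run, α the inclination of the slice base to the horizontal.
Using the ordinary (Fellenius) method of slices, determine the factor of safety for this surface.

Ordinary method of slices: FS = Σ[c'·Δl_i + (W_i cosα_i)·tanφ'] / Σ W_i sinα_i, with Δl_i = b_i / cosα_i.
Slice 1: Δl = 3.1/cos(-8.0°) = 3.130 m; N'_1 = 145·cos(-8.0°) = 143.6; c'Δl = 14.40; W sinα = -20.2
Slice 2: Δl = 2.1/cos1.5° = 2.101 m; N'_2 = 198·cos1.5° = 197.9; c'Δl = 9.66; W sinα = 5.2
Slice 3: Δl = 2.8/cos10.5° = 2.848 m; N'_3 = 250·cos10.5° = 245.8; c'Δl = 13.10; W sinα = 45.6
Slice 4: Δl = 1.7/cos19.0° = 1.798 m; N'_4 = 132·cos19.0° = 124.8; c'Δl = 8.27; W sinα = 43.0
Slice 5: Δl = 1.4/cos25.1° = 1.546 m; N'_5 = 92·cos25.1° = 83.3; c'Δl = 7.11; W sinα = 39.0
Slice 6: Δl = 1.3/cos30.7° = 1.512 m; N'_6 = 67·cos30.7° = 57.6; c'Δl = 6.95; W sinα = 34.2
Slice 7: Δl = 2.7/cos39.6° = 3.504 m; N'_7 = 66·cos39.6° = 50.9; c'Δl = 16.12; W sinα = 42.1
Σc'Δl = 75.6 kN/m; ΣN' = 903.9 kN/m; ΣW sinα = 188.8 kN/m
Resisting = 75.6 + 903.9·tan30.7° = 75.6 + 536.7 = 612.3 kN/m
FS = 612.3 / 188.8 = 3.243

FS = 3.24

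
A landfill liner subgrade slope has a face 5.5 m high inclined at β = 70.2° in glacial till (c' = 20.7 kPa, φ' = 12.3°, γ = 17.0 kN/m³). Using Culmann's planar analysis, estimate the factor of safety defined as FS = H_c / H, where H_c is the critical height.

FS = 1.74

H_c = (4c'/γ) · sinβ cosφ' / [1 − cos(β − φ')]
    = (4·20.7/17.0) · sin70.2°·cos12.3° / [1 − cos57.9°]
    = 4.871 · 0.9193 / 0.4686 = 9.55 m
FS = H_c / H = 9.55 / 5.5 = 1.737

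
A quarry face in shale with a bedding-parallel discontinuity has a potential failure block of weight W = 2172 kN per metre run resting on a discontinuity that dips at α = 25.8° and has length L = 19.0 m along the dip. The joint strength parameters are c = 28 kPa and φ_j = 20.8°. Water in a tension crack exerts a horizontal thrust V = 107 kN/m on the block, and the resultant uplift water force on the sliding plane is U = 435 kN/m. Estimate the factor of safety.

Resolving the block weight along and normal to the plane and applying the Mohr–Coulomb strength on the joint:
N' = W cosα − U − V sinα = 2172·cos25.8° − 435 − 107·sin25.8° = 1473.9 kN/m
Driving force T = W sinα + V cosα = 2172·sin25.8° + 107·cos25.8° = 1041.7 kN/m
Resisting force R = c·L + N'·tanφ_j = 28·19.0 + 1473.9·tan20.8° = 532.0 + 559.9 = 1091.9 kN/m
FS = R / T = 1091.9 / 1041.7 = 1.048

FS = 1.05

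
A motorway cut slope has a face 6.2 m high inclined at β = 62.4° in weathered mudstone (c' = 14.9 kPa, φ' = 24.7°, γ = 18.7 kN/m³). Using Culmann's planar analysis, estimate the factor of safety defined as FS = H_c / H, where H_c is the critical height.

FS = 1.98

H_c = (4c'/γ) · sinβ cosφ' / [1 − cos(β − φ')]
    = (4·14.9/18.7) · sin62.4°·cos24.7° / [1 − cos37.7°]
    = 3.187 · 0.8051 / 0.2088 = 12.29 m
FS = H_c / H = 12.29 / 6.2 = 1.982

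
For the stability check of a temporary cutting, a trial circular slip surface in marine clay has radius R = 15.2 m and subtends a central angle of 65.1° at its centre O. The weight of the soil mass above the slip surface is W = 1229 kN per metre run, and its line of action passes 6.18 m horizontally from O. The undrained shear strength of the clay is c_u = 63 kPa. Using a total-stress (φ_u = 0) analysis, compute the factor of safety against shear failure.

Taking moments about the centre O, the resisting moment is provided by the undrained shear strength acting along the arc:
Arc length L_a = R·θ = 15.2·(65.1°·π/180) = 15.2·1.1362 = 17.27 m
M_R = c_u·L_a·R = 63·17.27·15.2 = 16538.1 kN·m/m
M_D = W·d = 1229·6.18 = 7595.2 kN·m/m
FS = M_R / M_D = 16538.1 / 7595.2 = 2.177

FS = 2.18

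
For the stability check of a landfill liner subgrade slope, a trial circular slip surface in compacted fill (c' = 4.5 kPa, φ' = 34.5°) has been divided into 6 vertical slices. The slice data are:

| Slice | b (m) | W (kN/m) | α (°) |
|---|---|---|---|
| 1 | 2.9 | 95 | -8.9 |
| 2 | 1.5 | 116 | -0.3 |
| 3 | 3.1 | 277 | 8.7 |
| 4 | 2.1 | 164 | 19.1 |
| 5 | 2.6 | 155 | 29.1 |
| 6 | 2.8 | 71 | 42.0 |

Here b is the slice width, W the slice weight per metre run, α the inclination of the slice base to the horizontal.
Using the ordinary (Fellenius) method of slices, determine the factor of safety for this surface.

FS = 3.16

Ordinary method of slices: FS = Σ[c'·Δl_i + (W_i cosα_i)·tanφ'] / Σ W_i sinα_i, with Δl_i = b_i / cosα_i.
Slice 1: Δl = 2.9/cos(-8.9°) = 2.935 m; N'_1 = 95·cos(-8.9°) = 93.9; c'Δl = 13.21; W sinα = -14.7
Slice 2: Δl = 1.5/cos(-0.3°) = 1.500 m; N'_2 = 116·cos(-0.3°) = 116.0; c'Δl = 6.75; W sinα = -0.6
Slice 3: Δl = 3.1/cos8.7° = 3.136 m; N'_3 = 277·cos8.7° = 273.8; c'Δl = 14.11; W sinα = 41.9
Slice 4: Δl = 2.1/cos19.1° = 2.222 m; N'_4 = 164·cos19.1° = 155.0; c'Δl = 10.00; W sinα = 53.7
Slice 5: Δl = 2.6/cos29.1° = 2.976 m; N'_5 = 155·cos29.1° = 135.4; c'Δl = 13.39; W sinα = 75.4
Slice 6: Δl = 2.8/cos42.0° = 3.768 m; N'_6 = 71·cos42.0° = 52.8; c'Δl = 16.95; W sinα = 47.5
Σc'Δl = 74.4 kN/m; ΣN' = 826.8 kN/m; ΣW sinα = 203.1 kN/m
Resisting = 74.4 + 826.8·tan34.5° = 74.4 + 568.3 = 642.7 kN/m
FS = 642.7 / 203.1 = 3.164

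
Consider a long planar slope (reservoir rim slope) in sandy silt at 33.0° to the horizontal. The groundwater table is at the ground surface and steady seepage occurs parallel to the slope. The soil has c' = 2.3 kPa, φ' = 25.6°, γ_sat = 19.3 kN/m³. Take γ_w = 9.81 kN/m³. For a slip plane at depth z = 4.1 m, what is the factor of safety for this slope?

With seepage parallel to the slope and the water table at the surface, the effective normal stress on the slip plane uses the buoyant unit weight γ' = γ_sat − γ_w while the driving shear stress uses γ_sat:
FS = [c' + γ' z cos²β tanφ'] / [γ_sat z sinβ cosβ]
γ' = 19.3 − 9.81 = 9.49 kN/m³
Numerator = 2.3 + 9.49·4.1·cos²33.0°·tan25.6° = 2.3 + 9.49·4.1·0.7034·0.4791 = 15.412 kPa
Denominator = 19.3·4.1·sin33.0°·cos33.0° = 19.3·4.1·0.5446·0.8387 = 36.144 kPa
FS = 15.412 / 36.144 = 0.426

FS = 0.43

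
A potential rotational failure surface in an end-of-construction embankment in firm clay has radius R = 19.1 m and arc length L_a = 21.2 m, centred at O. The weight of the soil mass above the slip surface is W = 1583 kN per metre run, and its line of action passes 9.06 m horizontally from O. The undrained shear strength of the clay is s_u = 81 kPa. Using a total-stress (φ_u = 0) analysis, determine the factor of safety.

FS = 2.29

Taking moments about the centre O, the resisting moment is provided by the undrained shear strength acting along the arc:
M_R = s_u·L_a·R = 81·21.20·19.1 = 32798.5 kN·m/m
M_D = W·d = 1583·9.06 = 14342.0 kN·m/m
FS = M_R / M_D = 32798.5 / 14342.0 = 2.287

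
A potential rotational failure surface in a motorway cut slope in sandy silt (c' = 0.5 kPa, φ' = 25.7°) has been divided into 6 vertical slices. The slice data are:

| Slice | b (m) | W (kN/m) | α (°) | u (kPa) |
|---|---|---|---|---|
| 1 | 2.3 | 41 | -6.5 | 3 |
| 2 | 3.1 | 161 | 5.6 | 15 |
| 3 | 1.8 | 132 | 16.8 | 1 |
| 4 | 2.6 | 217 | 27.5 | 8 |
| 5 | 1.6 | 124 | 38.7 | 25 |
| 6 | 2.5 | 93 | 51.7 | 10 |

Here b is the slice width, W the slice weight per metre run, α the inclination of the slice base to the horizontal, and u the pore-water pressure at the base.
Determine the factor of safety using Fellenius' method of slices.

FS = 0.84

Ordinary method of slices: FS = Σ[c'·Δl_i + (W_i cosα_i − u_i·Δl_i)·tanφ'] / Σ W_i sinα_i, with Δl_i = b_i / cosα_i.
Slice 1: Δl = 2.3/cos(-6.5°) = 2.315 m; N'_1 = 41·cos(-6.5°) − 3·2.315 = 33.8; c'Δl = 1.16; W sinα = -4.6
Slice 2: Δl = 3.1/cos5.6° = 3.115 m; N'_2 = 161·cos5.6° − 15·3.115 = 113.5; c'Δl = 1.56; W sinα = 15.7
Slice 3: Δl = 1.8/cos16.8° = 1.880 m; N'_3 = 132·cos16.8° − 1·1.880 = 124.5; c'Δl = 0.94; W sinα = 38.2
Slice 4: Δl = 2.6/cos27.5° = 2.931 m; N'_4 = 217·cos27.5° − 8·2.931 = 169.0; c'Δl = 1.47; W sinα = 100.2
Slice 5: Δl = 1.6/cos38.7° = 2.050 m; N'_5 = 124·cos38.7° − 25·2.050 = 45.5; c'Δl = 1.03; W sinα = 77.5
Slice 6: Δl = 2.5/cos51.7° = 4.034 m; N'_6 = 93·cos51.7° − 10·4.034 = 17.3; c'Δl = 2.02; W sinα = 73.0
Σc'Δl = 8.2 kN/m; ΣN' = 503.6 kN/m; ΣW sinα = 299.9 kN/m
Resisting = 8.2 + 503.6·tan25.7° = 8.2 + 242.4 = 250.5 kN/m
FS = 250.5 / 299.9 = 0.835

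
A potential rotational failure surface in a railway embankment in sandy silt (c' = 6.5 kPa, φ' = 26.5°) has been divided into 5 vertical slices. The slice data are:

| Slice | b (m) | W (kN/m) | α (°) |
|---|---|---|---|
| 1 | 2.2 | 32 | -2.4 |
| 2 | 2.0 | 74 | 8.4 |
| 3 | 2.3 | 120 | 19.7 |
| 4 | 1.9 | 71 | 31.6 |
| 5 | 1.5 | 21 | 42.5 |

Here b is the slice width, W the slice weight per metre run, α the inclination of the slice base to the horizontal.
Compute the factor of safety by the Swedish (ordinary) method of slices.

FS = 2.15

Ordinary method of slices: FS = Σ[c'·Δl_i + (W_i cosα_i)·tanφ'] / Σ W_i sinα_i, with Δl_i = b_i / cosα_i.
Slice 1: Δl = 2.2/cos(-2.4°) = 2.202 m; N'_1 = 32·cos(-2.4°) = 32.0; c'Δl = 14.31; W sinα = -1.3
Slice 2: Δl = 2.0/cos8.4° = 2.022 m; N'_2 = 74·cos8.4° = 73.2; c'Δl = 13.14; W sinα = 10.8
Slice 3: Δl = 2.3/cos19.7° = 2.443 m; N'_3 = 120·cos19.7° = 113.0; c'Δl = 15.88; W sinα = 40.5
Slice 4: Δl = 1.9/cos31.6° = 2.231 m; N'_4 = 71·cos31.6° = 60.5; c'Δl = 14.50; W sinα = 37.2
Slice 5: Δl = 1.5/cos42.5° = 2.035 m; N'_5 = 21·cos42.5° = 15.5; c'Δl = 13.22; W sinα = 14.2
Σc'Δl = 71.1 kN/m; ΣN' = 294.1 kN/m; ΣW sinα = 101.3 kN/m
Resisting = 71.1 + 294.1·tan26.5° = 71.1 + 146.6 = 217.7 kN/m
FS = 217.7 / 101.3 = 2.149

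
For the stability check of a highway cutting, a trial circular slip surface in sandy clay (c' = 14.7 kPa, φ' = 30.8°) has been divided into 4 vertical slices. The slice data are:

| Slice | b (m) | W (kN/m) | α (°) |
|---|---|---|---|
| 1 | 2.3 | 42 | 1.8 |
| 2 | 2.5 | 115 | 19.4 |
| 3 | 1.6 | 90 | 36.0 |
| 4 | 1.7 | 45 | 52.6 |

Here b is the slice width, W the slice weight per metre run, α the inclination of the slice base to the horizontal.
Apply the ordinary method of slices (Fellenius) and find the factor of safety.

FS = 2.28

Ordinary method of slices: FS = Σ[c'·Δl_i + (W_i cosα_i)·tanφ'] / Σ W_i sinα_i, with Δl_i = b_i / cosα_i.
Slice 1: Δl = 2.3/cos1.8° = 2.301 m; N'_1 = 42·cos1.8° = 42.0; c'Δl = 33.83; W sinα = 1.3
Slice 2: Δl = 2.5/cos19.4° = 2.650 m; N'_2 = 115·cos19.4° = 108.5; c'Δl = 38.96; W sinα = 38.2
Slice 3: Δl = 1.6/cos36.0° = 1.978 m; N'_3 = 90·cos36.0° = 72.8; c'Δl = 29.07; W sinα = 52.9
Slice 4: Δl = 1.7/cos52.6° = 2.799 m; N'_4 = 45·cos52.6° = 27.3; c'Δl = 41.14; W sinα = 35.7
Σc'Δl = 143.0 kN/m; ΣN' = 250.6 kN/m; ΣW sinα = 128.2 kN/m
Resisting = 143.0 + 250.6·tan30.8° = 143.0 + 149.4 = 292.4 kN/m
FS = 292.4 / 128.2 = 2.281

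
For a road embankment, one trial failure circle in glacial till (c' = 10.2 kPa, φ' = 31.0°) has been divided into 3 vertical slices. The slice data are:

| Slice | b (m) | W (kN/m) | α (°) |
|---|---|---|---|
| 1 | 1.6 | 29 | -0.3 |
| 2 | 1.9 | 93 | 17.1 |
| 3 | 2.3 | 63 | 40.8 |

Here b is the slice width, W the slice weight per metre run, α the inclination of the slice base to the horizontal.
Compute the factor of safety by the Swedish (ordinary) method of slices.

FS = 2.44

Ordinary method of slices: FS = Σ[c'·Δl_i + (W_i cosα_i)·tanφ'] / Σ W_i sinα_i, with Δl_i = b_i / cosα_i.
Slice 1: Δl = 1.6/cos(-0.3°) = 1.600 m; N'_1 = 29·cos(-0.3°) = 29.0; c'Δl = 16.32; W sinα = -0.2
Slice 2: Δl = 1.9/cos17.1° = 1.988 m; N'_2 = 93·cos17.1° = 88.9; c'Δl = 20.28; W sinα = 27.3
Slice 3: Δl = 2.3/cos40.8° = 3.038 m; N'_3 = 63·cos40.8° = 47.7; c'Δl = 30.99; W sinα = 41.2
Σc'Δl = 67.6 kN/m; ΣN' = 165.6 kN/m; ΣW sinα = 68.4 kN/m
Resisting = 67.6 + 165.6·tan31.0° = 67.6 + 99.5 = 167.1 kN/m
FS = 167.1 / 68.4 = 2.444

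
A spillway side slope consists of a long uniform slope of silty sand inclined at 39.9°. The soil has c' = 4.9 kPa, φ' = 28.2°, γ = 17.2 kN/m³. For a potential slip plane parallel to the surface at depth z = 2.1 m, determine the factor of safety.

FS = 0.92

For an infinite slope with a slip plane parallel to the surface (no pore pressure): FS = [c' + γz cos²β tanφ'] / [γz sinβ cosβ].
γz = 17.2·2.1 = 36.12 kN/m²
Numerator = 4.9 + 36.12·cos²39.9°·tan28.2° = 4.9 + 36.12·0.5885·0.5362 = 16.299 kPa
Denominator = 36.12·sin39.9°·cos39.9° = 36.12·0.6414·0.7672 = 17.775 kPa
FS = 16.299 / 17.775 = 0.917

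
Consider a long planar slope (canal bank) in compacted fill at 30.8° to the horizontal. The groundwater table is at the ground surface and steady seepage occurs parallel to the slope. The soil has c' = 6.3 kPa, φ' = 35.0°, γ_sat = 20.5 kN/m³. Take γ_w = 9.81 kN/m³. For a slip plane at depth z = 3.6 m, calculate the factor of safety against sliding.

With seepage parallel to the slope and the water table at the surface, the effective normal stress on the slip plane uses the buoyant unit weight γ' = γ_sat − γ_w while the driving shear stress uses γ_sat:
FS = [c' + γ' z cos²β tanφ'] / [γ_sat z sinβ cosβ]
γ' = 20.5 − 9.81 = 10.69 kN/m³
Numerator = 6.3 + 10.69·3.6·cos²30.8°·tan35.0° = 6.3 + 10.69·3.6·0.7378·0.7002 = 26.182 kPa
Denominator = 20.5·3.6·sin30.8°·cos30.8° = 20.5·3.6·0.5120·0.8590 = 32.459 kPa
FS = 26.182 / 32.459 = 0.807

FS = 0.81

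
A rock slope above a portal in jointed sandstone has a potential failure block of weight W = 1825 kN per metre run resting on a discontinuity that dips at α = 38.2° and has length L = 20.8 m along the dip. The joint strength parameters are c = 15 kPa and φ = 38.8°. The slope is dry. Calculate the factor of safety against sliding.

Resolving the block weight along and normal to the plane and applying the Mohr–Coulomb strength on the joint:
N' = W cosα = 1825·cos38.2° = 1434.2 kN/m
Driving force T = W sinα = 1825·sin38.2° = 1128.6 kN/m
Resisting force R = c·L + N'·tanφ = 15·20.8 + 1434.2·tan38.8° = 312.0 + 1153.1 = 1465.1 kN/m
FS = R / T = 1465.1 / 1128.6 = 1.298

FS = 1.30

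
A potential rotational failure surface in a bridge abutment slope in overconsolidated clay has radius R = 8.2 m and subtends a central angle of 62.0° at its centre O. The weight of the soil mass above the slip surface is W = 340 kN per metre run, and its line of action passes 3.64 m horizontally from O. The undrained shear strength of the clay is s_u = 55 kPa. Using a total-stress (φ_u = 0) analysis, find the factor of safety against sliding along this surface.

Taking moments about the centre O, the resisting moment is provided by the undrained shear strength acting along the arc:
Arc length L_a = R·θ = 8.2·(62.0°·π/180) = 8.2·1.0821 = 8.87 m
M_R = s_u·L_a·R = 55·8.87·8.2 = 4001.8 kN·m/m
M_D = W·d = 340·3.64 = 1237.6 kN·m/m
FS = M_R / M_D = 4001.8 / 1237.6 = 3.234

FS = 3.23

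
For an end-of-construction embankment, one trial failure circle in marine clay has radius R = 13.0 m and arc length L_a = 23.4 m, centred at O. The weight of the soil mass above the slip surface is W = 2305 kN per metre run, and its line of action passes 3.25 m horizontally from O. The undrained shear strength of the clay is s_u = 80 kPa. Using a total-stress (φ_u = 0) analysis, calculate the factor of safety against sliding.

Taking moments about the centre O, the resisting moment is provided by the undrained shear strength acting along the arc:
M_R = s_u·L_a·R = 80·23.40·13.0 = 24336.0 kN·m/m
M_D = W·d = 2305·3.25 = 7491.2 kN·m/m
FS = M_R / M_D = 24336.0 / 7491.2 = 3.249

FS = 3.25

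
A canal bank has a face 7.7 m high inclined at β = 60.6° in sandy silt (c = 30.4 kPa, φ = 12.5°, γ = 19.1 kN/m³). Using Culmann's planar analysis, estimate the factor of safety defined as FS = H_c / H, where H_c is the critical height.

FS = 2.12

H_c = (4c/γ) · sinβ cosφ / [1 − cos(β − φ)]
    = (4·30.4/19.1) · sin60.6°·cos12.5° / [1 − cos48.1°]
    = 6.366 · 0.8506 / 0.3322 = 16.30 m
FS = H_c / H = 16.30 / 7.7 = 2.117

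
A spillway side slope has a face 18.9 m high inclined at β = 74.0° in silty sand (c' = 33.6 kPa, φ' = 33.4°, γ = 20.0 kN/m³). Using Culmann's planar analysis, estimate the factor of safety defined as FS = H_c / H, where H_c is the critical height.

H_c = (4c'/γ) · sinβ cosφ' / [1 − cos(β − φ')]
    = (4·33.6/20.0) · sin74.0°·cos33.4° / [1 − cos40.6°]
    = 6.720 · 0.8025 / 0.2407 = 22.40 m
FS = H_c / H = 22.40 / 18.9 = 1.185

FS = 1.19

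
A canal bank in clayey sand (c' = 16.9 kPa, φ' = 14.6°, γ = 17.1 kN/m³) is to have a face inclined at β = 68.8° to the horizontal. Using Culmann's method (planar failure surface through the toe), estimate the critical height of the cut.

Culmann's analysis gives the critical failure plane at α_cr = (β + φ')/2 = (68.8 + 14.6)/2 = 41.7°, and the critical height
H_c = (4c'/γ) · sinβ cosφ' / [1 − cos(β − φ')]
    = (4·16.9/17.1) · sin68.8°·cos14.6° / [1 − cos(54.2°)]
    = 3.953 · 0.9323·0.9677 / [1 − 0.5850]
    = 3.953 · 0.9022 / 0.4150
    = 8.59 m

H_c = 8.59 m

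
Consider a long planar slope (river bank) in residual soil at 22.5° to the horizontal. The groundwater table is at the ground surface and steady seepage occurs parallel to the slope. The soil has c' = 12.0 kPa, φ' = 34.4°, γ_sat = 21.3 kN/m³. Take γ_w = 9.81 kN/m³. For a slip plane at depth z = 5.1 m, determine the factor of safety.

FS = 1.20

With seepage parallel to the slope and the water table at the surface, the effective normal stress on the slip plane uses the buoyant unit weight γ' = γ_sat − γ_w while the driving shear stress uses γ_sat:
FS = [c' + γ' z cos²β tanφ'] / [γ_sat z sinβ cosβ]
γ' = 21.3 − 9.81 = 11.49 kN/m³
Numerator = 12.0 + 11.49·5.1·cos²22.5°·tan34.4° = 12.0 + 11.49·5.1·0.8536·0.6847 = 46.248 kPa
Denominator = 21.3·5.1·sin22.5°·cos22.5° = 21.3·5.1·0.3827·0.9239 = 38.407 kPa
FS = 46.248 / 38.407 = 1.204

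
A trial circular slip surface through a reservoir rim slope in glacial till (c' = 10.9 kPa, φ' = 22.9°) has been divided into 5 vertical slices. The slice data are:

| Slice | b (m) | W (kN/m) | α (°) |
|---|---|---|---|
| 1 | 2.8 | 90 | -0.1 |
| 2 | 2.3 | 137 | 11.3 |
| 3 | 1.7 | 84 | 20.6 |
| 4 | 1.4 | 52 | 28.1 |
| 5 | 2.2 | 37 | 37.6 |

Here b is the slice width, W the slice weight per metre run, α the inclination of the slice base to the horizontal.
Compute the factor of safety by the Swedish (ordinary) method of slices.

FS = 2.74

Ordinary method of slices: FS = Σ[c'·Δl_i + (W_i cosα_i)·tanφ'] / Σ W_i sinα_i, with Δl_i = b_i / cosα_i.
Slice 1: Δl = 2.8/cos(-0.1°) = 2.800 m; N'_1 = 90·cos(-0.1°) = 90.0; c'Δl = 30.52; W sinα = -0.2
Slice 2: Δl = 2.3/cos11.3° = 2.345 m; N'_2 = 137·cos11.3° = 134.3; c'Δl = 25.57; W sinα = 26.8
Slice 3: Δl = 1.7/cos20.6° = 1.816 m; N'_3 = 84·cos20.6° = 78.6; c'Δl = 19.80; W sinα = 29.6
Slice 4: Δl = 1.4/cos28.1° = 1.587 m; N'_4 = 52·cos28.1° = 45.9; c'Δl = 17.30; W sinα = 24.5
Slice 5: Δl = 2.2/cos37.6° = 2.777 m; N'_5 = 37·cos37.6° = 29.3; c'Δl = 30.27; W sinα = 22.6
Σc'Δl = 123.4 kN/m; ΣN' = 378.2 kN/m; ΣW sinα = 103.3 kN/m
Resisting = 123.4 + 378.2·tan22.9° = 123.4 + 159.7 = 283.2 kN/m
FS = 283.2 / 103.3 = 2.741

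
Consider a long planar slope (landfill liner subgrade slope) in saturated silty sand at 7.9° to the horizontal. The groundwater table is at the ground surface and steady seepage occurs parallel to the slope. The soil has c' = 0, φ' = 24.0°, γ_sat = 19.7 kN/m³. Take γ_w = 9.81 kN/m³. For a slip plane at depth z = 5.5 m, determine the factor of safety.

With seepage parallel to the slope and the water table at the surface, the effective normal stress on the slip plane uses the buoyant unit weight γ' = γ_sat − γ_w while the driving shear stress uses γ_sat:
FS = [c' + γ' z cos²β tanφ'] / [γ_sat z sinβ cosβ]
(For c' = 0 this reduces to FS = (γ'/γ_sat)·tanφ'/tanβ.)
γ' = 19.7 − 9.81 = 9.89 kN/m³
Numerator = 0.0 + 9.89·5.5·cos²7.9°·tan24.0° = 0.0 + 9.89·5.5·0.9811·0.4452 = 23.761 kPa
Denominator = 19.7·5.5·sin7.9°·cos7.9° = 19.7·5.5·0.1374·0.9905 = 14.751 kPa
FS = 23.761 / 14.751 = 1.611

FS = 1.61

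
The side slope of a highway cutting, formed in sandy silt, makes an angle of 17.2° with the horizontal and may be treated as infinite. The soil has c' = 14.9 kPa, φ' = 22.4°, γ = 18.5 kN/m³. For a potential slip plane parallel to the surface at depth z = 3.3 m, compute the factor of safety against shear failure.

FS = 2.20

For an infinite slope with a slip plane parallel to the surface (no pore pressure): FS = [c' + γz cos²β tanφ'] / [γz sinβ cosβ].
γz = 18.5·3.3 = 61.05 kN/m²
Numerator = 14.9 + 61.05·cos²17.2°·tan22.4° = 14.9 + 61.05·0.9126·0.4122 = 37.863 kPa
Denominator = 61.05·sin17.2°·cos17.2° = 61.05·0.2957·0.9553 = 17.246 kPa
FS = 37.863 / 17.246 = 2.195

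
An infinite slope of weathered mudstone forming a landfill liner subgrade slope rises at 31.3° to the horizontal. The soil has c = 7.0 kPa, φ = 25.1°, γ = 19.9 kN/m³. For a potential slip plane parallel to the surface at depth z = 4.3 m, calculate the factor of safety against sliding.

For an infinite slope with a slip plane parallel to the surface (no pore pressure): FS = [c + γz cos²β tanφ] / [γz sinβ cosβ].
γz = 19.9·4.3 = 85.57 kN/m²
Numerator = 7.0 + 85.57·cos²31.3°·tan25.1° = 7.0 + 85.57·0.7301·0.4684 = 36.265 kPa
Denominator = 85.57·sin31.3°·cos31.3° = 85.57·0.5195·0.8545 = 37.985 kPa
FS = 36.265 / 37.985 = 0.955

FS = 0.95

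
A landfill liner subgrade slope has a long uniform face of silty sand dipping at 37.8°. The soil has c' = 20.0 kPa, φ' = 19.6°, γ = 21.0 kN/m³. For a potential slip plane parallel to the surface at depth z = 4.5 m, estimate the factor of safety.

FS = 0.90

For an infinite slope with a slip plane parallel to the surface (no pore pressure): FS = [c' + γz cos²β tanφ'] / [γz sinβ cosβ].
γz = 21.0·4.5 = 94.50 kN/m²
Numerator = 20.0 + 94.50·cos²37.8°·tan19.6° = 20.0 + 94.50·0.6243·0.3561 = 41.009 kPa
Denominator = 94.50·sin37.8°·cos37.8° = 94.50·0.6129·0.7902 = 45.766 kPa
FS = 41.009 / 45.766 = 0.896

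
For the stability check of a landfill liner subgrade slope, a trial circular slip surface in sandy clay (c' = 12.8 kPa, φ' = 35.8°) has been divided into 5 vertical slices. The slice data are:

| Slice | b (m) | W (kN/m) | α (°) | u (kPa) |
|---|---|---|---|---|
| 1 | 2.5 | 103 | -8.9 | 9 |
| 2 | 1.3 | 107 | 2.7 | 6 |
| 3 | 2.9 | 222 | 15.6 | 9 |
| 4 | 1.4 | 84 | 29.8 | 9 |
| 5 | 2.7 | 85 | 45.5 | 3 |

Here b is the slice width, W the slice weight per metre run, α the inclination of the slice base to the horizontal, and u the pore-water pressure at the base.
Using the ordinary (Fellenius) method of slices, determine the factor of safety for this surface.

Ordinary method of slices: FS = Σ[c'·Δl_i + (W_i cosα_i − u_i·Δl_i)·tanφ'] / Σ W_i sinα_i, with Δl_i = b_i / cosα_i.
Slice 1: Δl = 2.5/cos(-8.9°) = 2.530 m; N'_1 = 103·cos(-8.9°) − 9·2.530 = 79.0; c'Δl = 32.39; W sinα = -15.9
Slice 2: Δl = 1.3/cos2.7° = 1.301 m; N'_2 = 107·cos2.7° − 6·1.301 = 99.1; c'Δl = 16.66; W sinα = 5.0
Slice 3: Δl = 2.9/cos15.6° = 3.011 m; N'_3 = 222·cos15.6° − 9·3.011 = 186.7; c'Δl = 38.54; W sinα = 59.7
Slice 4: Δl = 1.4/cos29.8° = 1.613 m; N'_4 = 84·cos29.8° − 9·1.613 = 58.4; c'Δl = 20.65; W sinα = 41.7
Slice 5: Δl = 2.7/cos45.5° = 3.852 m; N'_5 = 85·cos45.5° − 3·3.852 = 48.0; c'Δl = 49.31; W sinα = 60.6
Σc'Δl = 157.5 kN/m; ΣN' = 471.2 kN/m; ΣW sinα = 151.2 kN/m
Resisting = 157.5 + 471.2·tan35.8° = 157.5 + 339.8 = 497.4 kN/m
FS = 497.4 / 151.2 = 3.290

FS = 3.29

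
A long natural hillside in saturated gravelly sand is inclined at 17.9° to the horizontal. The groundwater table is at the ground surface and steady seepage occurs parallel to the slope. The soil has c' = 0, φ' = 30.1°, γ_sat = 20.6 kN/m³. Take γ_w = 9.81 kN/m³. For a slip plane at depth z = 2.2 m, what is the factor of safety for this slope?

FS = 0.94

With seepage parallel to the slope and the water table at the surface, the effective normal stress on the slip plane uses the buoyant unit weight γ' = γ_sat − γ_w while the driving shear stress uses γ_sat:
FS = [c' + γ' z cos²β tanφ'] / [γ_sat z sinβ cosβ]
(For c' = 0 this reduces to FS = (γ'/γ_sat)·tanφ'/tanβ.)
γ' = 20.6 − 9.81 = 10.79 kN/m³
Numerator = 0.0 + 10.79·2.2·cos²17.9°·tan30.1° = 0.0 + 10.79·2.2·0.9055·0.5797 = 12.461 kPa
Denominator = 20.6·2.2·sin17.9°·cos17.9° = 20.6·2.2·0.3074·0.9516 = 13.255 kPa
FS = 12.461 / 13.255 = 0.940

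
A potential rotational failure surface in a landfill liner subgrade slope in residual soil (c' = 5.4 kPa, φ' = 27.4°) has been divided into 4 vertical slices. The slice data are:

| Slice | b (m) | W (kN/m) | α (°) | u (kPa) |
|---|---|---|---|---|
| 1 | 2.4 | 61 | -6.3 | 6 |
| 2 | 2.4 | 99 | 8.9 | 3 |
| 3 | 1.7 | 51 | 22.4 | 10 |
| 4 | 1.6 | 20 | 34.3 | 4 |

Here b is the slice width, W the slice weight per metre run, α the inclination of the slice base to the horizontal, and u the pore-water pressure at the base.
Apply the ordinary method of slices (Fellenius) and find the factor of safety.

Ordinary method of slices: FS = Σ[c'·Δl_i + (W_i cosα_i − u_i·Δl_i)·tanφ'] / Σ W_i sinα_i, with Δl_i = b_i / cosα_i.
Slice 1: Δl = 2.4/cos(-6.3°) = 2.415 m; N'_1 = 61·cos(-6.3°) − 6·2.415 = 46.1; c'Δl = 13.04; W sinα = -6.7
Slice 2: Δl = 2.4/cos8.9° = 2.429 m; N'_2 = 99·cos8.9° − 3·2.429 = 90.5; c'Δl = 13.12; W sinα = 15.3
Slice 3: Δl = 1.7/cos22.4° = 1.839 m; N'_3 = 51·cos22.4° − 10·1.839 = 28.8; c'Δl = 9.93; W sinα = 19.4
Slice 4: Δl = 1.6/cos34.3° = 1.937 m; N'_4 = 20·cos34.3° − 4·1.937 = 8.8; c'Δl = 10.46; W sinα = 11.3
Σc'Δl = 46.5 kN/m; ΣN' = 174.2 kN/m; ΣW sinα = 39.3 kN/m
Resisting = 46.5 + 174.2·tan27.4° = 46.5 + 90.3 = 136.8 kN/m
FS = 136.8 / 39.3 = 3.480

FS = 3.48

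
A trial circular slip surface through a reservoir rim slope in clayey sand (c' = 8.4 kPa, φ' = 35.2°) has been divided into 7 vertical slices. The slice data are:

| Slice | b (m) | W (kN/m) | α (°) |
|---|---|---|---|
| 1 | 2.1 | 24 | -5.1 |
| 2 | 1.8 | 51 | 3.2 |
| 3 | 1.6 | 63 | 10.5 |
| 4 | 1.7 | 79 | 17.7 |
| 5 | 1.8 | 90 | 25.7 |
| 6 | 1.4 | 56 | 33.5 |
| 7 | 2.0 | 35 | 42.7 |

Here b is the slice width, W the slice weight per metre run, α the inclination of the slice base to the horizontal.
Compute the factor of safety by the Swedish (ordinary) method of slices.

Ordinary method of slices: FS = Σ[c'·Δl_i + (W_i cosα_i)·tanφ'] / Σ W_i sinα_i, with Δl_i = b_i / cosα_i.
Slice 1: Δl = 2.1/cos(-5.1°) = 2.108 m; N'_1 = 24·cos(-5.1°) = 23.9; c'Δl = 17.71; W sinα = -2.1
Slice 2: Δl = 1.8/cos3.2° = 1.803 m; N'_2 = 51·cos3.2° = 50.9; c'Δl = 15.14; W sinα = 2.8
Slice 3: Δl = 1.6/cos10.5° = 1.627 m; N'_3 = 63·cos10.5° = 61.9; c'Δl = 13.67; W sinα = 11.5
Slice 4: Δl = 1.7/cos17.7° = 1.784 m; N'_4 = 79·cos17.7° = 75.3; c'Δl = 14.99; W sinα = 24.0
Slice 5: Δl = 1.8/cos25.7° = 1.998 m; N'_5 = 90·cos25.7° = 81.1; c'Δl = 16.78; W sinα = 39.0
Slice 6: Δl = 1.4/cos33.5° = 1.679 m; N'_6 = 56·cos33.5° = 46.7; c'Δl = 14.10; W sinα = 30.9
Slice 7: Δl = 2.0/cos42.7° = 2.721 m; N'_7 = 35·cos42.7° = 25.7; c'Δl = 22.86; W sinα = 23.7
Σc'Δl = 115.3 kN/m; ΣN' = 365.5 kN/m; ΣW sinα = 129.9 kN/m
Resisting = 115.3 + 365.5·tan35.2° = 115.3 + 257.9 = 373.1 kN/m
FS = 373.1 / 129.9 = 2.873

FS = 2.87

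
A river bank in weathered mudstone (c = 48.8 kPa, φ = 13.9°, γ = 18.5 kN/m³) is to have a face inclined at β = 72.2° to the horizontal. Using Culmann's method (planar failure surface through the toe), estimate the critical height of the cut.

Culmann's analysis gives the critical failure plane at α_cr = (β + φ)/2 = (72.2 + 13.9)/2 = 43.1°, and the critical height
H_c = (4c/γ) · sinβ cosφ / [1 − cos(β − φ)]
    = (4·48.8/18.5) · sin72.2°·cos13.9° / [1 − cos(58.3°)]
    = 10.551 · 0.9521·0.9707 / [1 − 0.5255]
    = 10.551 · 0.9242 / 0.4745
    = 20.55 m

H_c = 20.55 m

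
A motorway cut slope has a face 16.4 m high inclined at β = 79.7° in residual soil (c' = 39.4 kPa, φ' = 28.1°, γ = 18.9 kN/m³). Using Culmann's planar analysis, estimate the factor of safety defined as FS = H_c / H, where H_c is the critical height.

H_c = (4c'/γ) · sinβ cosφ' / [1 − cos(β − φ')]
    = (4·39.4/18.9) · sin79.7°·cos28.1° / [1 − cos51.6°]
    = 8.339 · 0.8679 / 0.3789 = 19.10 m
FS = H_c / H = 19.10 / 16.4 = 1.165

FS = 1.16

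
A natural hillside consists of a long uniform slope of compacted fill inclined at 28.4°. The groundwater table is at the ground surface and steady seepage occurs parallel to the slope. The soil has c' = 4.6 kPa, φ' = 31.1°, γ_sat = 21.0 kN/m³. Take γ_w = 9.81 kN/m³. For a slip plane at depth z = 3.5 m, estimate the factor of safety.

With seepage parallel to the slope and the water table at the surface, the effective normal stress on the slip plane uses the buoyant unit weight γ' = γ_sat − γ_w while the driving shear stress uses γ_sat:
FS = [c' + γ' z cos²β tanφ'] / [γ_sat z sinβ cosβ]
γ' = 21.0 − 9.81 = 11.19 kN/m³
Numerator = 4.6 + 11.19·3.5·cos²28.4°·tan31.1° = 4.6 + 11.19·3.5·0.7738·0.6032 = 22.881 kPa
Denominator = 21.0·3.5·sin28.4°·cos28.4° = 21.0·3.5·0.4756·0.8796 = 30.751 kPa
FS = 22.881 / 30.751 = 0.744

FS = 0.74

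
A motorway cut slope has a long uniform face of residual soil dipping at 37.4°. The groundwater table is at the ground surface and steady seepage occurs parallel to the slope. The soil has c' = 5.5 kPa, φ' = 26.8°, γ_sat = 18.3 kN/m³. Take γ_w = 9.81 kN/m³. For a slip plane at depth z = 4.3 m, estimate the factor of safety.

FS = 0.45

With seepage parallel to the slope and the water table at the surface, the effective normal stress on the slip plane uses the buoyant unit weight γ' = γ_sat − γ_w while the driving shear stress uses γ_sat:
FS = [c' + γ' z cos²β tanφ'] / [γ_sat z sinβ cosβ]
γ' = 18.3 − 9.81 = 8.49 kN/m³
Numerator = 5.5 + 8.49·4.3·cos²37.4°·tan26.8° = 5.5 + 8.49·4.3·0.6311·0.5051 = 17.138 kPa
Denominator = 18.3·4.3·sin37.4°·cos37.4° = 18.3·4.3·0.6074·0.7944 = 37.969 kPa
FS = 17.138 / 37.969 = 0.451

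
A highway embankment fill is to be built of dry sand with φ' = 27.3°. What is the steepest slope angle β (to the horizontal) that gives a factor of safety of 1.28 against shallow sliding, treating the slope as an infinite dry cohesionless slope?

For an infinite dry cohesionless slope FS = tanφ'/tanβ, so tanβ = tanφ' / FS.
tanβ = tan27.3° / 1.28 = 0.5161 / 1.28 = 0.4032
β = arctan(0.4032) = 21.96°

β = 22.0°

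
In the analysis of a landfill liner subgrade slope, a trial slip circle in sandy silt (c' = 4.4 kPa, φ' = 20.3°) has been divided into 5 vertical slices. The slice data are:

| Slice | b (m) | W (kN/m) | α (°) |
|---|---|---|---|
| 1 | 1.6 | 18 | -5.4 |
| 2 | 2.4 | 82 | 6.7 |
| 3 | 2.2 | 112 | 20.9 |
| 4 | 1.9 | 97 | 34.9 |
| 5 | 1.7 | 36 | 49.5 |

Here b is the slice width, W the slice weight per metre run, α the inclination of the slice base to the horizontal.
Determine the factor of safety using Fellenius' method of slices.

Ordinary method of slices: FS = Σ[c'·Δl_i + (W_i cosα_i)·tanφ'] / Σ W_i sinα_i, with Δl_i = b_i / cosα_i.
Slice 1: Δl = 1.6/cos(-5.4°) = 1.607 m; N'_1 = 18·cos(-5.4°) = 17.9; c'Δl = 7.07; W sinα = -1.7
Slice 2: Δl = 2.4/cos6.7° = 2.417 m; N'_2 = 82·cos6.7° = 81.4; c'Δl = 10.63; W sinα = 9.6
Slice 3: Δl = 2.2/cos20.9° = 2.355 m; N'_3 = 112·cos20.9° = 104.6; c'Δl = 10.36; W sinα = 40.0
Slice 4: Δl = 1.9/cos34.9° = 2.317 m; N'_4 = 97·cos34.9° = 79.6; c'Δl = 10.19; W sinα = 55.5
Slice 5: Δl = 1.7/cos49.5° = 2.618 m; N'_5 = 36·cos49.5° = 23.4; c'Δl = 11.52; W sinα = 27.4
Σc'Δl = 49.8 kN/m; ΣN' = 306.9 kN/m; ΣW sinα = 130.7 kN/m
Resisting = 49.8 + 306.9·tan20.3° = 49.8 + 113.5 = 163.3 kN/m
FS = 163.3 / 130.7 = 1.250

FS = 1.25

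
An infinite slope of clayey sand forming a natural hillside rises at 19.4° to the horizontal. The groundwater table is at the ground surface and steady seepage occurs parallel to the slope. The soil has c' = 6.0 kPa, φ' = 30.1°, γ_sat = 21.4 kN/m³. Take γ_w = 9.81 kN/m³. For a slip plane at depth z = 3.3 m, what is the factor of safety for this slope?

FS = 1.16

With seepage parallel to the slope and the water table at the surface, the effective normal stress on the slip plane uses the buoyant unit weight γ' = γ_sat − γ_w while the driving shear stress uses γ_sat:
FS = [c' + γ' z cos²β tanφ'] / [γ_sat z sinβ cosβ]
γ' = 21.4 − 9.81 = 11.59 kN/m³
Numerator = 6.0 + 11.59·3.3·cos²19.4°·tan30.1° = 6.0 + 11.59·3.3·0.8897·0.5797 = 25.725 kPa
Denominator = 21.4·3.3·sin19.4°·cos19.4° = 21.4·3.3·0.3322·0.9432 = 22.125 kPa
FS = 25.725 / 22.125 = 1.163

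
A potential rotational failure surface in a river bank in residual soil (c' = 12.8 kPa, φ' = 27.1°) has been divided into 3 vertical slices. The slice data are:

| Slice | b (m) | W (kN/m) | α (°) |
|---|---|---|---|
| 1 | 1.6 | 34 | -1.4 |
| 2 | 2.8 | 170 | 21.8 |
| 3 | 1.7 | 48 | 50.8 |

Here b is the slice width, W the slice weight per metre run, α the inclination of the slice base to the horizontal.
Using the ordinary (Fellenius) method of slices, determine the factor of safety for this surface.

FS = 2.08

Ordinary method of slices: FS = Σ[c'·Δl_i + (W_i cosα_i)·tanφ'] / Σ W_i sinα_i, with Δl_i = b_i / cosα_i.
Slice 1: Δl = 1.6/cos(-1.4°) = 1.600 m; N'_1 = 34·cos(-1.4°) = 34.0; c'Δl = 20.49; W sinα = -0.8
Slice 2: Δl = 2.8/cos21.8° = 3.016 m; N'_2 = 170·cos21.8° = 157.8; c'Δl = 38.60; W sinα = 63.1
Slice 3: Δl = 1.7/cos50.8° = 2.690 m; N'_3 = 48·cos50.8° = 30.3; c'Δl = 34.43; W sinα = 37.2
Σc'Δl = 93.5 kN/m; ΣN' = 222.2 kN/m; ΣW sinα = 99.5 kN/m
Resisting = 93.5 + 222.2·tan27.1° = 93.5 + 113.7 = 207.2 kN/m
FS = 207.2 / 99.5 = 2.082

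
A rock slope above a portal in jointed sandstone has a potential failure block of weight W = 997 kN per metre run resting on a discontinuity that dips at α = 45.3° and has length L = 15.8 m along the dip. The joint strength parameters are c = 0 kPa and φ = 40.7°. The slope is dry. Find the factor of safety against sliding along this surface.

Resolving the block weight along and normal to the plane and applying the Mohr–Coulomb strength on the joint:
N' = W cosα = 997·cos45.3° = 701.3 kN/m
Driving force T = W sinα = 997·sin45.3° = 708.7 kN/m
Resisting force R = c·L + N'·tanφ = 0·15.8 + 701.3·tan40.7° = 0.0 + 603.2 = 603.2 kN/m
FS = R / T = 603.2 / 708.7 = 0.851

FS = 0.85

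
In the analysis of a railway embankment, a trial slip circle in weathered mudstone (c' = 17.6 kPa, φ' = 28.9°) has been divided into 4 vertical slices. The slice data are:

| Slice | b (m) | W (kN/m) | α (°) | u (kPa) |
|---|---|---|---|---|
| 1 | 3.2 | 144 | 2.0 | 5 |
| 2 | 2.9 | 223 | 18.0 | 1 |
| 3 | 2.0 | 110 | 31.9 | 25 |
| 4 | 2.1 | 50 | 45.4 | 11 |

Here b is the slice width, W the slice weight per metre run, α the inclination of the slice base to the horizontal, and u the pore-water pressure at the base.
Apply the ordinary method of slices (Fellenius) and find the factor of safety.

Ordinary method of slices: FS = Σ[c'·Δl_i + (W_i cosα_i − u_i·Δl_i)·tanφ'] / Σ W_i sinα_i, with Δl_i = b_i / cosα_i.
Slice 1: Δl = 3.2/cos2.0° = 3.202 m; N'_1 = 144·cos2.0° − 5·3.202 = 127.9; c'Δl = 56.35; W sinα = 5.0
Slice 2: Δl = 2.9/cos18.0° = 3.049 m; N'_2 = 223·cos18.0° − 1·3.049 = 209.0; c'Δl = 53.67; W sinα = 68.9
Slice 3: Δl = 2.0/cos31.9° = 2.356 m; N'_3 = 110·cos31.9° − 25·2.356 = 34.5; c'Δl = 41.46; W sinα = 58.1
Slice 4: Δl = 2.1/cos45.4° = 2.991 m; N'_4 = 50·cos45.4° − 11·2.991 = 2.2; c'Δl = 52.64; W sinα = 35.6
Σc'Δl = 204.1 kN/m; ΣN' = 373.6 kN/m; ΣW sinα = 167.7 kN/m
Resisting = 204.1 + 373.6·tan28.9° = 204.1 + 206.3 = 410.4 kN/m
FS = 410.4 / 167.7 = 2.448

FS = 2.45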